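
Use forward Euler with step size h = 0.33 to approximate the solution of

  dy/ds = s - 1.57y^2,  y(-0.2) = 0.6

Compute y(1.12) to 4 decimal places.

0.5915

Euler: y_{n+1} = y_n + h·f(s_n, y_n).
s=-0.200000, y=0.600000: f=-0.765200 → y ← 0.600000 + 0.33·(-0.765200) = 0.347484
s=0.130000, y=0.347484: f=-0.059570 → y ← 0.347484 + 0.33·(-0.059570) = 0.327826
s=0.460000, y=0.327826: f=0.291272 → y ← 0.327826 + 0.33·0.291272 = 0.423946
s=0.790000, y=0.423946: f=0.507824 → y ← 0.423946 + 0.33·0.507824 = 0.591528
y(1.12) ≈ 0.5915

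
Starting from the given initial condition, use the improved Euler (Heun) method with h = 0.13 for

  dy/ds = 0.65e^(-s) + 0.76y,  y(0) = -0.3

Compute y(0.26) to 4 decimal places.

-0.1999

Heun: k1 = f(s_n, y_n); k2 = f(s_n + h, y_n + h·k1); y_{n+1} = y_n + (h/2)·(k1 + k2).
s=0.000000, y=-0.300000:
  k1 = f(0.000000, -0.300000) = 0.422000
  k2 = f(0.130000, -0.245140) = 0.384456
  y ← -0.300000 + (0.13/2)·(0.422000 + 0.384456) = -0.247580
s=0.130000, y=-0.247580:
  k1 = f(0.130000, -0.247580) = 0.382601
  k2 = f(0.260000, -0.197842) = 0.350823
  y ← -0.247580 + (0.13/2)·(0.382601 + 0.350823) = -0.199908
y(0.26) ≈ -0.1999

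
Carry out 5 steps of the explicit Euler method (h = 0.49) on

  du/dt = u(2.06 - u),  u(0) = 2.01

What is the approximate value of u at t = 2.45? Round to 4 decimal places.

Euler: u_{n+1} = u_n + h·f(t_n, u_n).
t=0.000000, u=2.010000: f=0.100500 → u ← 2.010000 + 0.49·0.100500 = 2.059245
t=0.490000, u=2.059245: f=0.001555 → u ← 2.059245 + 0.49·0.001555 = 2.060007
t=0.980000, u=2.060007: f=-0.000014 → u ← 2.060007 + 0.49·(-0.000014) = 2.060000
t=1.470000, u=2.060000: f=0.000000 → u ← 2.060000 + 0.49·0.000000 = 2.060000
t=1.960000, u=2.060000: f=0.000000 → u ← 2.060000 + 0.49·0.000000 = 2.060000
u(2.45) ≈ 2.0600

2.0600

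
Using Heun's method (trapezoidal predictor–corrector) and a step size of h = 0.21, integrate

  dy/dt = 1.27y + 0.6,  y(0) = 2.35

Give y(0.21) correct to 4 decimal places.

3.2031

Heun: k1 = f(t_n, y_n); k2 = f(t_n + h, y_n + h·k1); y_{n+1} = y_n + (h/2)·(k1 + k2).
t=0.000000, y=2.350000:
  k1 = f(0.000000, 2.350000) = 3.584500
  k2 = f(0.210000, 3.102745) = 4.540486
  y ← 2.350000 + (0.21/2)·(3.584500 + 4.540486) = 3.203124
y(0.21) ≈ 3.2031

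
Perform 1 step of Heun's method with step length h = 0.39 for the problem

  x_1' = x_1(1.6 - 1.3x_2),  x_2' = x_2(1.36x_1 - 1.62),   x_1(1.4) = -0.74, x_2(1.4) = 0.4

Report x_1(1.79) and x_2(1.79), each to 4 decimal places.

Heun on (x_1,x_2): k1 = f(x_n, state_n); k2 = f(x_n + h, state_n + h·k1); state_{n+1} = state_n + (h/2)·(k1 + k2).
1.400000: (-0.740000, 0.400000)
  k1 = (-0.799200, -1.050560)
  predictor → (-1.051688, -0.009718)
  k2 = (-1.695988, 0.029644)
  → (-1.226562, 0.200921)
(x_1(1.79), x_2(1.79)) ≈ (-1.2266, 0.2009)

-1.2266, 0.2009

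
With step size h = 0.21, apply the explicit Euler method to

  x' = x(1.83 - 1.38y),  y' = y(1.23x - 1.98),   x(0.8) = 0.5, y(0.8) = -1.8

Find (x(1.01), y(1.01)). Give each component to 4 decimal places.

0.9530, -1.2840

Euler on (x,y): x_{n+1} = x_n + h·x', y_{n+1} = y_n + h·y'.
0.800000: (0.500000, -1.800000); f=(2.157000, 2.457000) → (0.952970, -1.284030)
(x(1.01), y(1.01)) ≈ (0.9530, -1.2840)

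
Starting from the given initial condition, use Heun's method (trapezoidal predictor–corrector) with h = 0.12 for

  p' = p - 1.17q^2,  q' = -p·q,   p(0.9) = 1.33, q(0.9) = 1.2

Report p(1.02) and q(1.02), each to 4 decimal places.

1.3146, 1.0263

Heun on (p,q): k1 = f(x_n, state_n); k2 = f(x_n + h, state_n + h·k1); state_{n+1} = state_n + (h/2)·(k1 + k2).
0.900000: (1.330000, 1.200000)
  k1 = (-0.354800, -1.596000)
  predictor → (1.287424, 1.008480)
  k2 = (0.097497, -1.298341)
  → (1.314562, 1.026340)
(p(1.02), q(1.02)) ≈ (1.3146, 1.0263)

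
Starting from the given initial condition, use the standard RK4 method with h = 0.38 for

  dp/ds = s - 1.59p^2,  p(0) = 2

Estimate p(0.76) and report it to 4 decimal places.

0.7195

RK4: k1 = f(s_n, p_n); k2 = f(s_n + h/2, p_n + (h/2)·k1); k3 = f(s_n + h/2, p_n + (h/2)·k2); k4 = f(s_n + h, p_n + h·k3); p_{n+1} = p_n + (h/6)·(k1 + 2k2 + 2k3 + k4).
s=0.000000, p=2.000000:
  k1 = f(0.000000, 2.000000) = -6.360000
  k2 = f(0.190000, 0.791600) = -0.806343
  k3 = f(0.190000, 1.846795) = -5.232936
  k4 = f(0.380000, 0.011484) = 0.379790
  p ← 2.000000 + (0.38/6)·(k1 + 2k2 + 2k3 + k4) = 0.856278
s=0.380000, p=0.856278:
  k1 = f(0.380000, 0.856278) = -0.785807
  k2 = f(0.570000, 0.706975) = -0.224703
  k3 = f(0.570000, 0.813585) = -0.482453
  k4 = f(0.760000, 0.672946) = 0.039958
  p ← 0.856278 + (0.38/6)·(k1 + 2k2 + 2k3 + k4) = 0.719468
p(0.76) ≈ 0.7195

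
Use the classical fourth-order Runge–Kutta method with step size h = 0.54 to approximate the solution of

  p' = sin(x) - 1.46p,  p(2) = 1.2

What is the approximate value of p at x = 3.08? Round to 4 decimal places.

RK4: k1 = f(x_n, p_n); k2 = f(x_n + h/2, p_n + (h/2)·k1); k3 = f(x_n + h/2, p_n + (h/2)·k2); k4 = f(x_n + h, p_n + h·k3); p_{n+1} = p_n + (h/6)·(k1 + 2k2 + 2k3 + k4).
x=2.000000, p=1.200000:
  k1 = f(2.000000, 1.200000) = -0.842703
  k2 = f(2.270000, 0.972470) = -0.654452
  k3 = f(2.270000, 1.023298) = -0.728660
  k4 = f(2.540000, 0.806523) = -0.611568
  p ← 1.200000 + (0.54/6)·(k1 + 2k2 + 2k3 + k4) = 0.820156
x=2.540000, p=0.820156:
  k1 = f(2.540000, 0.820156) = -0.631471
  k2 = f(2.810000, 0.649658) = -0.622952
  k3 = f(2.810000, 0.651958) = -0.626310
  k4 = f(3.080000, 0.481948) = -0.642090
  p ← 0.820156 + (0.54/6)·(k1 + 2k2 + 2k3 + k4) = 0.480668
p(3.08) ≈ 0.4807

0.4807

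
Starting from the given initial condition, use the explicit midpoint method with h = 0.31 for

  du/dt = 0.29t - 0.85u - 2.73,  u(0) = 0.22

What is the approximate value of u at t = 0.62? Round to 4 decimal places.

Midpoint: k1 = f(t_n, u_n); k2 = f(t_n + h/2, u_n + (h/2)·k1); u_{n+1} = u_n + h·k2.
t=0.000000, u=0.220000:
  k1 = f(0.000000, 0.220000) = -2.917000
  k2 = f(0.155000, -0.232135) = -2.487735
  u ← 0.220000 + 0.31·(-2.487735) = -0.551198
t=0.310000, u=-0.551198:
  k1 = f(0.310000, -0.551198) = -2.171582
  k2 = f(0.465000, -0.887793) = -1.840526
  u ← -0.551198 + 0.31·(-1.840526) = -1.121761
u(0.62) ≈ -1.1218

-1.1218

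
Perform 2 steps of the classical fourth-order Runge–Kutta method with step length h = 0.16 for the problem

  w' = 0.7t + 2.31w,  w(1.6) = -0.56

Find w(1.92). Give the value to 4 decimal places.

RK4: k1 = f(t_n, w_n); k2 = f(t_n + h/2, w_n + (h/2)·k1); k3 = f(t_n + h/2, w_n + (h/2)·k2); k4 = f(t_n + h, w_n + h·k3); w_{n+1} = w_n + (h/6)·(k1 + 2k2 + 2k3 + k4).
t=1.600000, w=-0.560000:
  k1 = f(1.600000, -0.560000) = -0.173600
  k2 = f(1.680000, -0.573888) = -0.149681
  k3 = f(1.680000, -0.571975) = -0.145261
  k4 = f(1.760000, -0.583242) = -0.115289
  w ← -0.560000 + (0.16/6)·(k1 + 2k2 + 2k3 + k4) = -0.583434
t=1.760000, w=-0.583434:
  k1 = f(1.760000, -0.583434) = -0.115732
  k2 = f(1.840000, -0.592693) = -0.081120
  k3 = f(1.840000, -0.589924) = -0.074723
  k4 = f(1.920000, -0.595390) = -0.031350
  w ← -0.583434 + (0.16/6)·(k1 + 2k2 + 2k3 + k4) = -0.595668
w(1.92) ≈ -0.5957

-0.5957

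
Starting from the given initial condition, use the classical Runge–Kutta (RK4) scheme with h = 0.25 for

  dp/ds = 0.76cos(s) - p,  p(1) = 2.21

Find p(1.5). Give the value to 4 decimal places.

1.4279

RK4: k1 = f(s_n, p_n); k2 = f(s_n + h/2, p_n + (h/2)·k1); k3 = f(s_n + h/2, p_n + (h/2)·k2); k4 = f(s_n + h, p_n + h·k3); p_{n+1} = p_n + (h/6)·(k1 + 2k2 + 2k3 + k4).
s=1.000000, p=2.210000:
  k1 = f(1.000000, 2.210000) = -1.799370
  k2 = f(1.125000, 1.985079) = -1.657385
  k3 = f(1.125000, 2.002827) = -1.675133
  k4 = f(1.250000, 1.791217) = -1.551572
  p ← 2.210000 + (0.25/6)·(k1 + 2k2 + 2k3 + k4) = 1.792668
s=1.250000, p=1.792668:
  k1 = f(1.250000, 1.792668) = -1.553023
  k2 = f(1.375000, 1.598540) = -1.450684
  k3 = f(1.375000, 1.611332) = -1.463476
  k4 = f(1.500000, 1.426799) = -1.373038
  p ← 1.792668 + (0.25/6)·(k1 + 2k2 + 2k3 + k4) = 1.427902
p(1.5) ≈ 1.4279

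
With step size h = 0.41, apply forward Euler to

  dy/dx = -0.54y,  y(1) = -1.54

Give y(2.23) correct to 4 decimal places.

-0.7269

Euler: y_{n+1} = y_n + h·f(x_n, y_n).
x=1.000000, y=-1.540000: f=0.831600 → y ← -1.540000 + 0.41·0.831600 = -1.199044
x=1.410000, y=-1.199044: f=0.647484 → y ← -1.199044 + 0.41·0.647484 = -0.933576
x=1.820000, y=-0.933576: f=0.504131 → y ← -0.933576 + 0.41·0.504131 = -0.726882
y(2.23) ≈ -0.7269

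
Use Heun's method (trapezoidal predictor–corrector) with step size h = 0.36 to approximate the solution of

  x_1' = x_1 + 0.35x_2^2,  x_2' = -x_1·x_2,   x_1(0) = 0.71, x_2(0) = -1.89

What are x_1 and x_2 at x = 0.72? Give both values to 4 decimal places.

Heun on (x_1,x_2): k1 = f(x_n, state_n); k2 = f(x_n + h, state_n + h·k1); state_{n+1} = state_n + (h/2)·(k1 + k2).
0.000000: (0.710000, -1.890000)
  k1 = (1.960235, 1.341900)
  predictor → (1.415685, -1.406916)
  k2 = (2.108479, 1.991749)
  → (1.442369, -1.289943)
0.360000: (1.442369, -1.289943)
  k1 = (2.024752, 1.860573)
  predictor → (2.171279, -0.620137)
  k2 = (2.305879, 1.346490)
  → (2.221882, -0.712672)
(x_1(0.72), x_2(0.72)) ≈ (2.2219, -0.7127)

2.2219, -0.7127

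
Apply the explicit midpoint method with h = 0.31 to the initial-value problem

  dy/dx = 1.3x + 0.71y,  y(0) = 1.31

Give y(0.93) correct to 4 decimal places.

Midpoint: k1 = f(x_n, y_n); k2 = f(x_n + h/2, y_n + (h/2)·k1); y_{n+1} = y_n + h·k2.
x=0.000000, y=1.310000:
  k1 = f(0.000000, 1.310000) = 0.930100
  k2 = f(0.155000, 1.454165) = 1.233958
  y ← 1.310000 + 0.31·1.233958 = 1.692527
x=0.310000, y=1.692527:
  k1 = f(0.310000, 1.692527) = 1.604694
  k2 = f(0.465000, 1.941254) = 1.982791
  y ← 1.692527 + 0.31·1.982791 = 2.307192
x=0.620000, y=2.307192:
  k1 = f(0.620000, 2.307192) = 2.444106
  k2 = f(0.775000, 2.686028) = 2.914580
  y ← 2.307192 + 0.31·2.914580 = 3.210712
y(0.93) ≈ 3.2107

3.2107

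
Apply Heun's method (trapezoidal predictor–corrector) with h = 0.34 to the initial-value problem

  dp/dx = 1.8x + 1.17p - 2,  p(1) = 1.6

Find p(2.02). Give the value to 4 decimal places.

6.1268

Heun: k1 = f(x_n, p_n); k2 = f(x_n + h, p_n + h·k1); p_{n+1} = p_n + (h/2)·(k1 + k2).
x=1.000000, p=1.600000:
  k1 = f(1.000000, 1.600000) = 1.672000
  k2 = f(1.340000, 2.168480) = 2.949122
  p ← 1.600000 + (0.34/2)·(1.672000 + 2.949122) = 2.385591
x=1.340000, p=2.385591:
  k1 = f(1.340000, 2.385591) = 3.203141
  k2 = f(1.680000, 3.474659) = 5.089351
  p ← 2.385591 + (0.34/2)·(3.203141 + 5.089351) = 3.795314
x=1.680000, p=3.795314:
  k1 = f(1.680000, 3.795314) = 5.464518
  k2 = f(2.020000, 5.653250) = 8.250303
  p ← 3.795314 + (0.34/2)·(5.464518 + 8.250303) = 6.126834
p(2.02) ≈ 6.1268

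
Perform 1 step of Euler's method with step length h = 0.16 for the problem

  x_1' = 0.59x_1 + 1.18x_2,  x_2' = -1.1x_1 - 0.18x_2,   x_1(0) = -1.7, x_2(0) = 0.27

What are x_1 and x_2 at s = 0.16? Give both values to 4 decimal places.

Euler on (x_1,x_2): x_1_{n+1} = x_1_n + h·x_1', x_2_{n+1} = x_2_n + h·x_2'.
0.000000: (-1.700000, 0.270000); f=(-0.684400, 1.821400) → (-1.809504, 0.561424)
(x_1(0.16), x_2(0.16)) ≈ (-1.8095, 0.5614)

-1.8095, 0.5614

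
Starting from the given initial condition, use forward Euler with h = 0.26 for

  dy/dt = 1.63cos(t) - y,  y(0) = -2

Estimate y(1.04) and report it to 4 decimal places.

Euler: y_{n+1} = y_n + h·f(t_n, y_n).
t=0.000000, y=-2.000000: f=3.630000 → y ← -2.000000 + 0.26·3.630000 = -1.056200
t=0.260000, y=-1.056200: f=2.631416 → y ← -1.056200 + 0.26·2.631416 = -0.372032
t=0.520000, y=-0.372032: f=1.786577 → y ← -0.372032 + 0.26·1.786577 = 0.092478
t=0.780000, y=0.092478: f=1.066311 → y ← 0.092478 + 0.26·1.066311 = 0.369719
y(1.04) ≈ 0.3697

0.3697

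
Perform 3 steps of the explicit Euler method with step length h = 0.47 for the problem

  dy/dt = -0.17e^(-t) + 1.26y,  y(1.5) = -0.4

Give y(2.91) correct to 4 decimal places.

-1.6845

Euler: y_{n+1} = y_n + h·f(t_n, y_n).
t=1.500000, y=-0.400000: f=-0.541932 → y ← -0.400000 + 0.47·(-0.541932) = -0.654708
t=1.970000, y=-0.654708: f=-0.848640 → y ← -0.654708 + 0.47·(-0.848640) = -1.053569
t=2.440000, y=-1.053569: f=-1.342314 → y ← -1.053569 + 0.47·(-1.342314) = -1.684456
y(2.91) ≈ -1.6845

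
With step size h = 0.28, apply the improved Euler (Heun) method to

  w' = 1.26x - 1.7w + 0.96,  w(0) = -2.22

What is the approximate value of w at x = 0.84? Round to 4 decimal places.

0.1434

Heun: k1 = f(x_n, w_n); k2 = f(x_n + h, w_n + h·k1); w_{n+1} = w_n + (h/2)·(k1 + k2).
x=0.000000, w=-2.220000:
  k1 = f(0.000000, -2.220000) = 4.734000
  k2 = f(0.280000, -0.894480) = 2.833416
  w ← -2.220000 + (0.28/2)·(4.734000 + 2.833416) = -1.160562
x=0.280000, w=-1.160562:
  k1 = f(0.280000, -1.160562) = 3.285755
  k2 = f(0.560000, -0.240550) = 2.074536
  w ← -1.160562 + (0.28/2)·(3.285755 + 2.074536) = -0.410121
x=0.560000, w=-0.410121:
  k1 = f(0.560000, -0.410121) = 2.362806
  k2 = f(0.840000, 0.251465) = 1.590910
  w ← -0.410121 + (0.28/2)·(2.362806 + 1.590910) = 0.143399
w(0.84) ≈ 0.1434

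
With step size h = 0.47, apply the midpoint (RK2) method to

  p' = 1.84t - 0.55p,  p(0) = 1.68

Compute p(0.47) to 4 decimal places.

Midpoint: k1 = f(t_n, p_n); k2 = f(t_n + h/2, p_n + (h/2)·k1); p_{n+1} = p_n + h·k2.
t=0.000000, p=1.680000:
  k1 = f(0.000000, 1.680000) = -0.924000
  k2 = f(0.235000, 1.462860) = -0.372173
  p ← 1.680000 + 0.47·(-0.372173) = 1.505079
p(0.47) ≈ 1.5051

1.5051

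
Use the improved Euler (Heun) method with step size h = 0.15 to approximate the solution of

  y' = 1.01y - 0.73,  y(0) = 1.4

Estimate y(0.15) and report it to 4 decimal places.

Heun: k1 = f(x_n, y_n); k2 = f(x_n + h, y_n + h·k1); y_{n+1} = y_n + (h/2)·(k1 + k2).
x=0.000000, y=1.400000:
  k1 = f(0.000000, 1.400000) = 0.684000
  k2 = f(0.150000, 1.502600) = 0.787626
  y ← 1.400000 + (0.15/2)·(0.684000 + 0.787626) = 1.510372
y(0.15) ≈ 1.5104

1.5104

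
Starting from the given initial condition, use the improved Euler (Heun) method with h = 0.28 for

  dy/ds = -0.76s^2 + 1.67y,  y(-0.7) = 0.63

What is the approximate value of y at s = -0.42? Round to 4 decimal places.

Heun: k1 = f(s_n, y_n); k2 = f(s_n + h, y_n + h·k1); y_{n+1} = y_n + (h/2)·(k1 + k2).
s=-0.700000, y=0.630000:
  k1 = f(-0.700000, 0.630000) = 0.679700
  k2 = f(-0.420000, 0.820316) = 1.235864
  y ← 0.630000 + (0.28/2)·(0.679700 + 1.235864) = 0.898179
y(-0.42) ≈ 0.8982

0.8982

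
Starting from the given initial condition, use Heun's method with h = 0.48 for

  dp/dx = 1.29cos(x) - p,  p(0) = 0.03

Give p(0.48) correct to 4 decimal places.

0.4547

Heun: k1 = f(x_n, p_n); k2 = f(x_n + h, p_n + h·k1); p_{n+1} = p_n + (h/2)·(k1 + k2).
x=0.000000, p=0.030000:
  k1 = f(0.000000, 0.030000) = 1.260000
  k2 = f(0.480000, 0.634800) = 0.509423
  p ← 0.030000 + (0.48/2)·(1.260000 + 0.509423) = 0.454662
p(0.48) ≈ 0.4547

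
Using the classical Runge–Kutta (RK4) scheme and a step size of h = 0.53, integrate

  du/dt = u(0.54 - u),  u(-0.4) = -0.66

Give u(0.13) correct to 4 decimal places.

RK4: k1 = f(t_n, u_n); k2 = f(t_n + h/2, u_n + (h/2)·k1); k3 = f(t_n + h/2, u_n + (h/2)·k2); k4 = f(t_n + h, u_n + h·k3); u_{n+1} = u_n + (h/6)·(k1 + 2k2 + 2k3 + k4).
t=-0.400000, u=-0.660000:
  k1 = f(-0.400000, -0.660000) = -0.792000
  k2 = f(-0.135000, -0.869880) = -1.226426
  k3 = f(-0.135000, -0.985003) = -1.502133
  k4 = f(0.130000, -1.456130) = -2.906626
  u ← -0.660000 + (0.53/6)·(k1 + 2k2 + 2k3 + k4) = -1.468757
u(0.13) ≈ -1.4688

-1.4688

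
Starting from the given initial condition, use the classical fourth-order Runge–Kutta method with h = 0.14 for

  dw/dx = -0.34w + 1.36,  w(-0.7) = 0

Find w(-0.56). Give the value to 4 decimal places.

RK4: k1 = f(x_n, w_n); k2 = f(x_n + h/2, w_n + (h/2)·k1); k3 = f(x_n + h/2, w_n + (h/2)·k2); k4 = f(x_n + h, w_n + h·k3); w_{n+1} = w_n + (h/6)·(k1 + 2k2 + 2k3 + k4).
x=-0.700000, w=0.000000:
  k1 = f(-0.700000, 0.000000) = 1.360000
  k2 = f(-0.630000, 0.095200) = 1.327632
  k3 = f(-0.630000, 0.092934) = 1.328402
  k4 = f(-0.560000, 0.185976) = 1.296768
  w ← 0.000000 + (0.14/6)·(k1 + 2k2 + 2k3 + k4) = 0.185940
w(-0.56) ≈ 0.1859

0.1859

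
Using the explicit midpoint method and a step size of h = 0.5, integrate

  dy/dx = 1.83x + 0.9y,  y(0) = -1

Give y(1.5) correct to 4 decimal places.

Midpoint: k1 = f(x_n, y_n); k2 = f(x_n + h/2, y_n + (h/2)·k1); y_{n+1} = y_n + h·k2.
x=0.000000, y=-1.000000:
  k1 = f(0.000000, -1.000000) = -0.900000
  k2 = f(0.250000, -1.225000) = -0.645000
  y ← -1.000000 + 0.5·(-0.645000) = -1.322500
x=0.500000, y=-1.322500:
  k1 = f(0.500000, -1.322500) = -0.275250
  k2 = f(0.750000, -1.391312) = 0.120319
  y ← -1.322500 + 0.5·0.120319 = -1.262341
x=1.000000, y=-1.262341:
  k1 = f(1.000000, -1.262341) = 0.693893
  k2 = f(1.250000, -1.088867) = 1.307519
  y ← -1.262341 + 0.5·1.307519 = -0.608581
y(1.5) ≈ -0.6086

-0.6086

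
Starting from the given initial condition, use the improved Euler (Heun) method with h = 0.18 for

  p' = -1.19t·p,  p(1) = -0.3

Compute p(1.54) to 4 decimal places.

Heun: k1 = f(t_n, p_n); k2 = f(t_n + h, p_n + h·k1); p_{n+1} = p_n + (h/2)·(k1 + k2).
t=1.000000, p=-0.300000:
  k1 = f(1.000000, -0.300000) = 0.357000
  k2 = f(1.180000, -0.235740) = 0.331026
  p ← -0.300000 + (0.18/2)·(0.357000 + 0.331026) = -0.238078
t=1.180000, p=-0.238078:
  k1 = f(1.180000, -0.238078) = 0.334309
  k2 = f(1.360000, -0.177902) = 0.287917
  p ← -0.238078 + (0.18/2)·(0.334309 + 0.287917) = -0.182077
t=1.360000, p=-0.182077:
  k1 = f(1.360000, -0.182077) = 0.294674
  k2 = f(1.540000, -0.129036) = 0.236471
  p ← -0.182077 + (0.18/2)·(0.294674 + 0.236471) = -0.134274
p(1.54) ≈ -0.1343

-0.1343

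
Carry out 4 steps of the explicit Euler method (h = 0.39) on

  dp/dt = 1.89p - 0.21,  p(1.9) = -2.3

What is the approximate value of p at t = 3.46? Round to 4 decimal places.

-21.8430

Euler: p_{n+1} = p_n + h·f(t_n, p_n).
t=1.900000, p=-2.300000: f=-4.557000 → p ← -2.300000 + 0.39·(-4.557000) = -4.077230
t=2.290000, p=-4.077230: f=-7.915965 → p ← -4.077230 + 0.39·(-7.915965) = -7.164456
t=2.680000, p=-7.164456: f=-13.750822 → p ← -7.164456 + 0.39·(-13.750822) = -12.527277
t=3.070000, p=-12.527277: f=-23.886553 → p ← -12.527277 + 0.39·(-23.886553) = -21.843033
p(3.46) ≈ -21.8430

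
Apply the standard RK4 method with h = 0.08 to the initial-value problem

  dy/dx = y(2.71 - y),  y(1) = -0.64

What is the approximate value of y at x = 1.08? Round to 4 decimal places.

RK4: k1 = f(x_n, y_n); k2 = f(x_n + h/2, y_n + (h/2)·k1); k3 = f(x_n + h/2, y_n + (h/2)·k2); k4 = f(x_n + h, y_n + h·k3); y_{n+1} = y_n + (h/6)·(k1 + 2k2 + 2k3 + k4).
x=1.000000, y=-0.640000:
  k1 = f(1.000000, -0.640000) = -2.144000
  k2 = f(1.040000, -0.725760) = -2.493537
  k3 = f(1.040000, -0.739741) = -2.551917
  k4 = f(1.080000, -0.844153) = -3.000250
  y ← -0.640000 + (0.08/6)·(k1 + 2k2 + 2k3 + k4) = -0.843135
y(1.08) ≈ -0.8431

-0.8431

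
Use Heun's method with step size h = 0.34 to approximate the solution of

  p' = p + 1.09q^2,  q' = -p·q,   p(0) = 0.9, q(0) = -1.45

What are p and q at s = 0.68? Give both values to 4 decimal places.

2.9625, -0.4449

Heun on (p,q): k1 = f(s_n, state_n); k2 = f(s_n + h, state_n + h·k1); state_{n+1} = state_n + (h/2)·(k1 + k2).
0.000000: (0.900000, -1.450000)
  k1 = (3.191725, 1.305000)
  predictor → (1.985187, -1.006300)
  k2 = (3.088964, 1.997693)
  → (1.967717, -0.888542)
0.340000: (1.967717, -0.888542)
  k1 = (2.828280, 1.748400)
  predictor → (2.929332, -0.294086)
  k2 = (3.023603, 0.861476)
  → (2.962537, -0.444863)
(p(0.68), q(0.68)) ≈ (2.9625, -0.4449)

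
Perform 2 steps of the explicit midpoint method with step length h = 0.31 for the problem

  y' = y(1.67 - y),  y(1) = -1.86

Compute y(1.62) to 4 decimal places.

-63.9707

Midpoint: k1 = f(t_n, y_n); k2 = f(t_n + h/2, y_n + (h/2)·k1); y_{n+1} = y_n + h·k2.
t=1.000000, y=-1.860000:
  k1 = f(1.000000, -1.860000) = -6.565800
  k2 = f(1.155000, -2.877699) = -13.086909
  y ← -1.860000 + 0.31·(-13.086909) = -5.916942
t=1.310000, y=-5.916942:
  k1 = f(1.310000, -5.916942) = -44.891492
  k2 = f(1.465000, -12.875123) = -187.270249
  y ← -5.916942 + 0.31·(-187.270249) = -63.970719
y(1.62) ≈ -63.9707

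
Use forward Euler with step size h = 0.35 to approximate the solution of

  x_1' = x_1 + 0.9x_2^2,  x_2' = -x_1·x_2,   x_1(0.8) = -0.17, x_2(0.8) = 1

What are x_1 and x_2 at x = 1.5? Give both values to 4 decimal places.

Euler on (x_1,x_2): x_1_{n+1} = x_1_n + h·x_1', x_2_{n+1} = x_2_n + h·x_2'.
0.800000: (-0.170000, 1.000000); f=(0.730000, 0.170000) → (0.085500, 1.059500)
1.150000: (0.085500, 1.059500); f=(1.095786, -0.090587) → (0.469025, 1.027794)
(x_1(1.5), x_2(1.5)) ≈ (0.4690, 1.0278)

0.4690, 1.0278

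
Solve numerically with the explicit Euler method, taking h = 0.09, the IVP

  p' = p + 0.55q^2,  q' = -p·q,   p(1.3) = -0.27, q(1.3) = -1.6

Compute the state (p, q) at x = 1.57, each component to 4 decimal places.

0.0828, -1.6710

Euler on (p,q): p_{n+1} = p_n + h·p', q_{n+1} = q_n + h·q'.
1.300000: (-0.270000, -1.600000); f=(1.138000, -0.432000) → (-0.167580, -1.638880)
1.390000: (-0.167580, -1.638880); f=(1.309680, -0.274644) → (-0.049709, -1.663598)
1.480000: (-0.049709, -1.663598); f=(1.472448, -0.082695) → (0.082812, -1.671041)
(p(1.57), q(1.57)) ≈ (0.0828, -1.6710)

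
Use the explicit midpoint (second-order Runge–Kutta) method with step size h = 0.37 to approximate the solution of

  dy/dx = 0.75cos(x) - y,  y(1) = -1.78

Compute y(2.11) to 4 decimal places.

-0.6608

Midpoint: k1 = f(x_n, y_n); k2 = f(x_n + h/2, y_n + (h/2)·k1); y_{n+1} = y_n + h·k2.
x=1.000000, y=-1.780000:
  k1 = f(1.000000, -1.780000) = 2.185227
  k2 = f(1.185000, -1.375733) = 1.657956
  y ← -1.780000 + 0.37·1.657956 = -1.166556
x=1.370000, y=-1.166556:
  k1 = f(1.370000, -1.166556) = 1.316144
  k2 = f(1.555000, -0.923070) = 0.934917
  y ← -1.166556 + 0.37·0.934917 = -0.820637
x=1.740000, y=-0.820637:
  k1 = f(1.740000, -0.820637) = 0.694339
  k2 = f(1.925000, -0.692184) = 0.432052
  y ← -0.820637 + 0.37·0.432052 = -0.660778
y(2.11) ≈ -0.6608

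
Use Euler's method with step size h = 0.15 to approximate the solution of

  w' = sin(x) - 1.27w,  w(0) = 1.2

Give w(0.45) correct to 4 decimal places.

0.6990

Euler: w_{n+1} = w_n + h·f(x_n, w_n).
x=0.000000, w=1.200000: f=-1.524000 → w ← 1.200000 + 0.15·(-1.524000) = 0.971400
x=0.150000, w=0.971400: f=-1.084240 → w ← 0.971400 + 0.15·(-1.084240) = 0.808764
x=0.300000, w=0.808764: f=-0.731610 → w ← 0.808764 + 0.15·(-0.731610) = 0.699023
w(0.45) ≈ 0.6990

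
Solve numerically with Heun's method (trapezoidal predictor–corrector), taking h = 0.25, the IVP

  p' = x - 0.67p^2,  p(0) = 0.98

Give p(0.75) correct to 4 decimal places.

0.8843

Heun: k1 = f(x_n, p_n); k2 = f(x_n + h, p_n + h·k1); p_{n+1} = p_n + (h/2)·(k1 + k2).
x=0.000000, p=0.980000:
  k1 = f(0.000000, 0.980000) = -0.643468
  k2 = f(0.250000, 0.819133) = -0.199556
  p ← 0.980000 + (0.25/2)·(-0.643468 + (-0.199556)) = 0.874622
x=0.250000, p=0.874622:
  k1 = f(0.250000, 0.874622) = -0.262526
  k2 = f(0.500000, 0.808991) = 0.061508
  p ← 0.874622 + (0.25/2)·(-0.262526 + 0.061508) = 0.849495
x=0.500000, p=0.849495:
  k1 = f(0.500000, 0.849495) = 0.016500
  k2 = f(0.750000, 0.853620) = 0.261793
  p ← 0.849495 + (0.25/2)·(0.016500 + 0.261793) = 0.884281
p(0.75) ≈ 0.8843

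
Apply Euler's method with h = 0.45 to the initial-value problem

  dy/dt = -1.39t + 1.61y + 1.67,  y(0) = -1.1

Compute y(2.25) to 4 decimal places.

Euler: y_{n+1} = y_n + h·f(t_n, y_n).
t=0.000000, y=-1.100000: f=-0.101000 → y ← -1.100000 + 0.45·(-0.101000) = -1.145450
t=0.450000, y=-1.145450: f=-0.799675 → y ← -1.145450 + 0.45·(-0.799675) = -1.505304
t=0.900000, y=-1.505304: f=-2.004539 → y ← -1.505304 + 0.45·(-2.004539) = -2.407346
t=1.350000, y=-2.407346: f=-4.082327 → y ← -2.407346 + 0.45·(-4.082327) = -4.244393
t=1.800000, y=-4.244393: f=-7.665473 → y ← -4.244393 + 0.45·(-7.665473) = -7.693856
y(2.25) ≈ -7.6939

-7.6939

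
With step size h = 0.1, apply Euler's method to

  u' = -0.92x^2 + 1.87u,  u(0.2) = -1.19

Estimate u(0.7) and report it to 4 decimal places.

-2.9065

Euler: u_{n+1} = u_n + h·f(x_n, u_n).
x=0.200000, u=-1.190000: f=-2.262100 → u ← -1.190000 + 0.1·(-2.262100) = -1.416210
x=0.300000, u=-1.416210: f=-2.731113 → u ← -1.416210 + 0.1·(-2.731113) = -1.689321
x=0.400000, u=-1.689321: f=-3.306231 → u ← -1.689321 + 0.1·(-3.306231) = -2.019944
x=0.500000, u=-2.019944: f=-4.007296 → u ← -2.019944 + 0.1·(-4.007296) = -2.420674
x=0.600000, u=-2.420674: f=-4.857860 → u ← -2.420674 + 0.1·(-4.857860) = -2.906460
u(0.7) ≈ -2.9065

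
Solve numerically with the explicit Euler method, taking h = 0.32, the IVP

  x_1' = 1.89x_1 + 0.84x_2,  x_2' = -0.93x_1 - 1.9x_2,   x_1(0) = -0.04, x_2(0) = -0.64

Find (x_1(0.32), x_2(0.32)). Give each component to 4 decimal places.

Euler on (x_1,x_2): x_1_{n+1} = x_1_n + h·x_1', x_2_{n+1} = x_2_n + h·x_2'.
0.000000: (-0.040000, -0.640000); f=(-0.613200, 1.253200) → (-0.236224, -0.238976)
(x_1(0.32), x_2(0.32)) ≈ (-0.2362, -0.2390)

-0.2362, -0.2390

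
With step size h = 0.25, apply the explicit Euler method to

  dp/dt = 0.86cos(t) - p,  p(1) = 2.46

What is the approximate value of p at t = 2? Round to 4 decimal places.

Euler: p_{n+1} = p_n + h·f(t_n, p_n).
t=1.000000, p=2.460000: f=-1.995340 → p ← 2.460000 + 0.25·(-1.995340) = 1.961165
t=1.250000, p=1.961165: f=-1.689988 → p ← 1.961165 + 0.25·(-1.689988) = 1.538668
t=1.500000, p=1.538668: f=-1.477834 → p ← 1.538668 + 0.25·(-1.477834) = 1.169210
t=1.750000, p=1.169210: f=-1.322501 → p ← 1.169210 + 0.25·(-1.322501) = 0.838584
p(2) ≈ 0.8386

0.8386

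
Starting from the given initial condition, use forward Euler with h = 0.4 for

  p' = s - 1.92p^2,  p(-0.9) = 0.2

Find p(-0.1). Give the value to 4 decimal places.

-0.4187

Euler: p_{n+1} = p_n + h·f(s_n, p_n).
s=-0.900000, p=0.200000: f=-0.976800 → p ← 0.200000 + 0.4·(-0.976800) = -0.190720
s=-0.500000, p=-0.190720: f=-0.569838 → p ← -0.190720 + 0.4·(-0.569838) = -0.418655
p(-0.1) ≈ -0.4187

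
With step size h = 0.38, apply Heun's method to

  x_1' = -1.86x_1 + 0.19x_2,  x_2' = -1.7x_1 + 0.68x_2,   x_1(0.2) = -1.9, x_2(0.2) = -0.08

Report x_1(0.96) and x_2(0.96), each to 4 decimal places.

Heun on (x_1,x_2): k1 = f(x_n, state_n); k2 = f(x_n + h, state_n + h·k1); state_{n+1} = state_n + (h/2)·(k1 + k2).
0.200000: (-1.900000, -0.080000)
  k1 = (3.518800, 3.175600)
  predictor → (-0.562856, 1.126728)
  k2 = (1.260990, 1.723030)
  → (-0.991840, 0.850740)
0.580000: (-0.991840, 0.850740)
  k1 = (2.006463, 2.264631)
  predictor → (-0.229384, 1.711299)
  k2 = (0.751801, 1.553636)
  → (-0.467770, 1.576211)
(x_1(0.96), x_2(0.96)) ≈ (-0.4678, 1.5762)

-0.4678, 1.5762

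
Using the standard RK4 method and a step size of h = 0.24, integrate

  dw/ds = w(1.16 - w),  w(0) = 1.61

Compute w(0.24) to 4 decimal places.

1.4713

RK4: k1 = f(s_n, w_n); k2 = f(s_n + h/2, w_n + (h/2)·k1); k3 = f(s_n + h/2, w_n + (h/2)·k2); k4 = f(s_n + h, w_n + h·k3); w_{n+1} = w_n + (h/6)·(k1 + 2k2 + 2k3 + k4).
s=0.000000, w=1.610000:
  k1 = f(0.000000, 1.610000) = -0.724500
  k2 = f(0.120000, 1.523060) = -0.552962
  k3 = f(0.120000, 1.543645) = -0.592211
  k4 = f(0.240000, 1.467869) = -0.451912
  w ← 1.610000 + (0.24/6)·(k1 + 2k2 + 2k3 + k4) = 1.471330
w(0.24) ≈ 1.4713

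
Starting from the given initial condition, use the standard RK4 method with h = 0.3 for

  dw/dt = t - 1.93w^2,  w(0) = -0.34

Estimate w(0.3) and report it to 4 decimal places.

-0.3709

RK4: k1 = f(t_n, w_n); k2 = f(t_n + h/2, w_n + (h/2)·k1); k3 = f(t_n + h/2, w_n + (h/2)·k2); k4 = f(t_n + h, w_n + h·k3); w_{n+1} = w_n + (h/6)·(k1 + 2k2 + 2k3 + k4).
t=0.000000, w=-0.340000:
  k1 = f(0.000000, -0.340000) = -0.223108
  k2 = f(0.150000, -0.373466) = -0.119191
  k3 = f(0.150000, -0.357879) = -0.097189
  k4 = f(0.300000, -0.369157) = 0.036986
  w ← -0.340000 + (0.3/6)·(k1 + 2k2 + 2k3 + k4) = -0.370944
w(0.3) ≈ -0.3709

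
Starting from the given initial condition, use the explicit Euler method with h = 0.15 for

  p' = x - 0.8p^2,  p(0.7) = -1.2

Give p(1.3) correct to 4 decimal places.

-1.4580

Euler: p_{n+1} = p_n + h·f(x_n, p_n).
x=0.700000, p=-1.200000: f=-0.452000 → p ← -1.200000 + 0.15·(-0.452000) = -1.267800
x=0.850000, p=-1.267800: f=-0.435853 → p ← -1.267800 + 0.15·(-0.435853) = -1.333178
x=1.000000, p=-1.333178: f=-0.421891 → p ← -1.333178 + 0.15·(-0.421891) = -1.396462
x=1.150000, p=-1.396462: f=-0.410084 → p ← -1.396462 + 0.15·(-0.410084) = -1.457974
p(1.3) ≈ -1.4580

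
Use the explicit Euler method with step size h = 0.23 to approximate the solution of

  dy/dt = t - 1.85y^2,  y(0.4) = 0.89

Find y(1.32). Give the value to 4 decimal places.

0.7213

Euler: y_{n+1} = y_n + h·f(t_n, y_n).
t=0.400000, y=0.890000: f=-1.065385 → y ← 0.890000 + 0.23·(-1.065385) = 0.644961
t=0.630000, y=0.644961: f=-0.139554 → y ← 0.644961 + 0.23·(-0.139554) = 0.612864
t=0.860000, y=0.612864: f=0.165136 → y ← 0.612864 + 0.23·0.165136 = 0.650845
t=1.090000, y=0.650845: f=0.306341 → y ← 0.650845 + 0.23·0.306341 = 0.721304
y(1.32) ≈ 0.7213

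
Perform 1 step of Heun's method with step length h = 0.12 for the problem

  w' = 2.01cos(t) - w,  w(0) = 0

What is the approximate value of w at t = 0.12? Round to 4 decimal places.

Heun: k1 = f(t_n, w_n); k2 = f(t_n + h, w_n + h·k1); w_{n+1} = w_n + (h/2)·(k1 + k2).
t=0.000000, w=0.000000:
  k1 = f(0.000000, 0.000000) = 2.010000
  k2 = f(0.120000, 0.241200) = 1.754345
  w ← 0.000000 + (0.12/2)·(2.010000 + 1.754345) = 0.225861
w(0.12) ≈ 0.2259

0.2259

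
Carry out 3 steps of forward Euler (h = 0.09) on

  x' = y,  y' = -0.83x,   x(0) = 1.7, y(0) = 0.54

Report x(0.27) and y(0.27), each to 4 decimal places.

1.8112, 0.1490

Euler on (x,y): x_{n+1} = x_n + h·x', y_{n+1} = y_n + h·y'.
0.000000: (1.700000, 0.540000); f=(0.540000, -1.411000) → (1.748600, 0.413010)
0.090000: (1.748600, 0.413010); f=(0.413010, -1.451338) → (1.785771, 0.282390)
0.180000: (1.785771, 0.282390); f=(0.282390, -1.482190) → (1.811186, 0.148992)
(x(0.27), y(0.27)) ≈ (1.8112, 0.1490)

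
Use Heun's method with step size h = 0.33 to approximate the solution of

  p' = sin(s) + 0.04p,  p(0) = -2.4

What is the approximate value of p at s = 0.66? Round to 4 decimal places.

-2.2547

Heun: k1 = f(s_n, p_n); k2 = f(s_n + h, p_n + h·k1); p_{n+1} = p_n + (h/2)·(k1 + k2).
s=0.000000, p=-2.400000:
  k1 = f(0.000000, -2.400000) = -0.096000
  k2 = f(0.330000, -2.431680) = 0.226776
  p ← -2.400000 + (0.33/2)·(-0.096000 + 0.226776) = -2.378422
s=0.330000, p=-2.378422:
  k1 = f(0.330000, -2.378422) = 0.228906
  k2 = f(0.660000, -2.302883) = 0.521002
  p ← -2.378422 + (0.33/2)·(0.228906 + 0.521002) = -2.254687
p(0.66) ≈ -2.2547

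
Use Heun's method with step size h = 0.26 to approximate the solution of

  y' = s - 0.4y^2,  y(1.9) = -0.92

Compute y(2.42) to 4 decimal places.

Heun: k1 = f(s_n, y_n); k2 = f(s_n + h, y_n + h·k1); y_{n+1} = y_n + (h/2)·(k1 + k2).
s=1.900000, y=-0.920000:
  k1 = f(1.900000, -0.920000) = 1.561440
  k2 = f(2.160000, -0.514026) = 2.054311
  y ← -0.920000 + (0.26/2)·(1.561440 + 2.054311) = -0.449952
s=2.160000, y=-0.449952:
  k1 = f(2.160000, -0.449952) = 2.079017
  k2 = f(2.420000, 0.090592) = 2.416717
  y ← -0.449952 + (0.26/2)·(2.079017 + 2.416717) = 0.134493
y(2.42) ≈ 0.1345

0.1345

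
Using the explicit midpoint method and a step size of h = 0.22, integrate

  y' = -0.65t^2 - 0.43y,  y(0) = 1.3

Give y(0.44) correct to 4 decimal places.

Midpoint: k1 = f(t_n, y_n); k2 = f(t_n + h/2, y_n + (h/2)·k1); y_{n+1} = y_n + h·k2.
t=0.000000, y=1.300000:
  k1 = f(0.000000, 1.300000) = -0.559000
  k2 = f(0.110000, 1.238510) = -0.540424
  y ← 1.300000 + 0.22·(-0.540424) = 1.181107
t=0.220000, y=1.181107:
  k1 = f(0.220000, 1.181107) = -0.539336
  k2 = f(0.330000, 1.121780) = -0.553150
  y ← 1.181107 + 0.22·(-0.553150) = 1.059414
y(0.44) ≈ 1.0594

1.0594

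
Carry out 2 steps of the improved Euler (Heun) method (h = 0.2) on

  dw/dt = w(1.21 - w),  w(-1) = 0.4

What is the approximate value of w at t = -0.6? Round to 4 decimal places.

0.5379

Heun: k1 = f(t_n, w_n); k2 = f(t_n + h, w_n + h·k1); w_{n+1} = w_n + (h/2)·(k1 + k2).
t=-1.000000, w=0.400000:
  k1 = f(-1.000000, 0.400000) = 0.324000
  k2 = f(-0.800000, 0.464800) = 0.346369
  w ← 0.400000 + (0.2/2)·(0.324000 + 0.346369) = 0.467037
t=-0.800000, w=0.467037:
  k1 = f(-0.800000, 0.467037) = 0.346991
  k2 = f(-0.600000, 0.536435) = 0.361324
  w ← 0.467037 + (0.2/2)·(0.346991 + 0.361324) = 0.537868
w(-0.6) ≈ 0.5379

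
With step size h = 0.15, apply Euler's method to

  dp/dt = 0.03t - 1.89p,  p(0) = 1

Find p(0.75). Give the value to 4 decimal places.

0.1939

Euler: p_{n+1} = p_n + h·f(t_n, p_n).
t=0.000000, p=1.000000: f=-1.890000 → p ← 1.000000 + 0.15·(-1.890000) = 0.716500
t=0.150000, p=0.716500: f=-1.349685 → p ← 0.716500 + 0.15·(-1.349685) = 0.514047
t=0.300000, p=0.514047: f=-0.962549 → p ← 0.514047 + 0.15·(-0.962549) = 0.369665
t=0.450000, p=0.369665: f=-0.685167 → p ← 0.369665 + 0.15·(-0.685167) = 0.266890
t=0.600000, p=0.266890: f=-0.486422 → p ← 0.266890 + 0.15·(-0.486422) = 0.193927
p(0.75) ≈ 0.1939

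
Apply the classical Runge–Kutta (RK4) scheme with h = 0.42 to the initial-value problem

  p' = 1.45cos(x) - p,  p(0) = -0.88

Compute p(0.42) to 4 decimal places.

-0.0972

RK4: k1 = f(x_n, p_n); k2 = f(x_n + h/2, p_n + (h/2)·k1); k3 = f(x_n + h/2, p_n + (h/2)·k2); k4 = f(x_n + h, p_n + h·k3); p_{n+1} = p_n + (h/6)·(k1 + 2k2 + 2k3 + k4).
x=0.000000, p=-0.880000:
  k1 = f(0.000000, -0.880000) = 2.330000
  k2 = f(0.210000, -0.390700) = 1.808845
  k3 = f(0.210000, -0.500143) = 1.918287
  k4 = f(0.420000, -0.074319) = 1.398298
  p ← -0.880000 + (0.42/6)·(k1 + 2k2 + 2k3 + k4) = -0.097221
p(0.42) ≈ -0.0972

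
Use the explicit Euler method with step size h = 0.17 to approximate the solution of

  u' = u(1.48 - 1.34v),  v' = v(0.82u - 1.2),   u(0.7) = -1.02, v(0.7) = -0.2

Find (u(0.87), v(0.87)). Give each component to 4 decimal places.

Euler on (u,v): u_{n+1} = u_n + h·u', v_{n+1} = v_n + h·v'.
0.700000: (-1.020000, -0.200000); f=(-1.782960, 0.407280) → (-1.323103, -0.130762)
(u(0.87), v(0.87)) ≈ (-1.3231, -0.1308)

-1.3231, -0.1308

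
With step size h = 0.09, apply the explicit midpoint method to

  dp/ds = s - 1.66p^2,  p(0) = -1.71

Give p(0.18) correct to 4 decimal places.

-3.2903

Midpoint: k1 = f(s_n, p_n); k2 = f(s_n + h/2, p_n + (h/2)·k1); p_{n+1} = p_n + h·k2.
s=0.000000, p=-1.710000:
  k1 = f(0.000000, -1.710000) = -4.854006
  k2 = f(0.045000, -1.928430) = -6.128280
  p ← -1.710000 + 0.09·(-6.128280) = -2.261545
s=0.090000, p=-2.261545:
  k1 = f(0.090000, -2.261545) = -8.400214
  k2 = f(0.135000, -2.639555) = -11.430634
  p ← -2.261545 + 0.09·(-11.430634) = -3.290302
p(0.18) ≈ -3.2903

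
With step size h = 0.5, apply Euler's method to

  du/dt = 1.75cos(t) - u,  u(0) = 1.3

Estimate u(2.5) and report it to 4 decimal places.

Euler: u_{n+1} = u_n + h·f(t_n, u_n).
t=0.000000, u=1.300000: f=0.450000 → u ← 1.300000 + 0.5·0.450000 = 1.525000
t=0.500000, u=1.525000: f=0.010769 → u ← 1.525000 + 0.5·0.010769 = 1.530385
t=1.000000, u=1.530385: f=-0.584856 → u ← 1.530385 + 0.5·(-0.584856) = 1.237957
t=1.500000, u=1.237957: f=-1.114167 → u ← 1.237957 + 0.5·(-1.114167) = 0.680873
t=2.000000, u=0.680873: f=-1.409130 → u ← 0.680873 + 0.5·(-1.409130) = -0.023692
u(2.5) ≈ -0.0237

-0.0237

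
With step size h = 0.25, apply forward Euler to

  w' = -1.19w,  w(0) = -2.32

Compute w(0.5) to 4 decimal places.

-1.1449

Euler: w_{n+1} = w_n + h·f(x_n, w_n).
x=0.000000, w=-2.320000: f=2.760800 → w ← -2.320000 + 0.25·2.760800 = -1.629800
x=0.250000, w=-1.629800: f=1.939462 → w ← -1.629800 + 0.25·1.939462 = -1.144934
w(0.5) ≈ -1.1449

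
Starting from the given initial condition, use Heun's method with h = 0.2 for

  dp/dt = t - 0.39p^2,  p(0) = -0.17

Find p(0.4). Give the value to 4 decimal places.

-0.0937

Heun: k1 = f(t_n, p_n); k2 = f(t_n + h, p_n + h·k1); p_{n+1} = p_n + (h/2)·(k1 + k2).
t=0.000000, p=-0.170000:
  k1 = f(0.000000, -0.170000) = -0.011271
  k2 = f(0.200000, -0.172254) = 0.188428
  p ← -0.170000 + (0.2/2)·(-0.011271 + 0.188428) = -0.152284
t=0.200000, p=-0.152284:
  k1 = f(0.200000, -0.152284) = 0.190956
  k2 = f(0.400000, -0.114093) = 0.394923
  p ← -0.152284 + (0.2/2)·(0.190956 + 0.394923) = -0.093696
p(0.4) ≈ -0.0937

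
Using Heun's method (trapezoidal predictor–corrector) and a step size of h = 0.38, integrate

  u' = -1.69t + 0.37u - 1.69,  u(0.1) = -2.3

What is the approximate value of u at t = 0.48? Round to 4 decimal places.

-3.5242

Heun: k1 = f(t_n, u_n); k2 = f(t_n + h, u_n + h·k1); u_{n+1} = u_n + (h/2)·(k1 + k2).
t=0.100000, u=-2.300000:
  k1 = f(0.100000, -2.300000) = -2.710000
  k2 = f(0.480000, -3.329800) = -3.733226
  u ← -2.300000 + (0.38/2)·(-2.710000 + (-3.733226)) = -3.524213
u(0.48) ≈ -3.5242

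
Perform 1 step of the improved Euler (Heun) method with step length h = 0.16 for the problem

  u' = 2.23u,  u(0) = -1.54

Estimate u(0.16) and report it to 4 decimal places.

-2.1875

Heun: k1 = f(x_n, u_n); k2 = f(x_n + h, u_n + h·k1); u_{n+1} = u_n + (h/2)·(k1 + k2).
x=0.000000, u=-1.540000:
  k1 = f(0.000000, -1.540000) = -3.434200
  k2 = f(0.160000, -2.089472) = -4.659523
  u ← -1.540000 + (0.16/2)·(-3.434200 + (-4.659523)) = -2.187498
u(0.16) ≈ -2.1875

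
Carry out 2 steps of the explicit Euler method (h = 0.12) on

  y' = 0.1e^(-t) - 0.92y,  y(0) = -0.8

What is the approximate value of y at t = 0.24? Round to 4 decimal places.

-0.6118

Euler: y_{n+1} = y_n + h·f(t_n, y_n).
t=0.000000, y=-0.800000: f=0.836000 → y ← -0.800000 + 0.12·0.836000 = -0.699680
t=0.120000, y=-0.699680: f=0.732398 → y ← -0.699680 + 0.12·0.732398 = -0.611792
y(0.24) ≈ -0.6118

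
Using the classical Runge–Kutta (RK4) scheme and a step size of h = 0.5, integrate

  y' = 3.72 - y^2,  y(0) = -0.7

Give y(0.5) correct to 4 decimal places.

RK4: k1 = f(x_n, y_n); k2 = f(x_n + h/2, y_n + (h/2)·k1); k3 = f(x_n + h/2, y_n + (h/2)·k2); k4 = f(x_n + h, y_n + h·k3); y_{n+1} = y_n + (h/6)·(k1 + 2k2 + 2k3 + k4).
x=0.000000, y=-0.700000:
  k1 = f(0.000000, -0.700000) = 3.230000
  k2 = f(0.250000, 0.107500) = 3.708444
  k3 = f(0.250000, 0.227111) = 3.668421
  k4 = f(0.500000, 1.134210) = 2.433567
  y ← -0.700000 + (0.5/6)·(k1 + 2k2 + 2k3 + k4) = 1.001441
y(0.5) ≈ 1.0014

1.0014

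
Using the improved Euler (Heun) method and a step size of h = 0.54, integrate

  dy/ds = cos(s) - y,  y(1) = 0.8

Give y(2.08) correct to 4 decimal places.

0.2115

Heun: k1 = f(s_n, y_n); k2 = f(s_n + h, y_n + h·k1); y_{n+1} = y_n + (h/2)·(k1 + k2).
s=1.000000, y=0.800000:
  k1 = f(1.000000, 0.800000) = -0.259698
  k2 = f(1.540000, 0.659763) = -0.628972
  y ← 0.800000 + (0.54/2)·(-0.259698 + (-0.628972)) = 0.560059
s=1.540000, y=0.560059:
  k1 = f(1.540000, 0.560059) = -0.529268
  k2 = f(2.080000, 0.274255) = -0.761737
  y ← 0.560059 + (0.54/2)·(-0.529268 + (-0.761737)) = 0.211488
y(2.08) ≈ 0.2115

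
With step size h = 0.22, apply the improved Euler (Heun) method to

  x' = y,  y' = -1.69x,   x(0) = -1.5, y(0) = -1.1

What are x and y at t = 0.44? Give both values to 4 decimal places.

Heun on (x,y): k1 = f(t_n, state_n); k2 = f(t_n + h, state_n + h·k1); state_{n+1} = state_n + (h/2)·(k1 + k2).
0.000000: (-1.500000, -1.100000)
  k1 = (-1.100000, 2.535000)
  predictor → (-1.742000, -0.542300)
  k2 = (-0.542300, 2.943980)
  → (-1.680653, -0.497312)
0.220000: (-1.680653, -0.497312)
  k1 = (-0.497312, 2.840304)
  predictor → (-1.790062, 0.127555)
  k2 = (0.127555, 3.025204)
  → (-1.721326, 0.147894)
(x(0.44), y(0.44)) ≈ (-1.7213, 0.1479)

-1.7213, 0.1479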